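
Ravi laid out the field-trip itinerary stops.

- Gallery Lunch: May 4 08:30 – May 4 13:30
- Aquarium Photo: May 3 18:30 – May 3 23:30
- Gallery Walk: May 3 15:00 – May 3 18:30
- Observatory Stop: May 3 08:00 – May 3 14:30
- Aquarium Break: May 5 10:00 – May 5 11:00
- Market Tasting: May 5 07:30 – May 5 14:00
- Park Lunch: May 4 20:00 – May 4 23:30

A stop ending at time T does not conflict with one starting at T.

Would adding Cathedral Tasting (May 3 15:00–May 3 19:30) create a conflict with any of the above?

Yes — it overlaps Aquarium Photo, Gallery Walk

Observatory Stop: ends May 3 14:30 at or before Cathedral Tasting starts May 3 15:00 → clear.
Gallery Walk: starts May 3 15:00 before Cathedral Tasting ends May 3 19:30, and ends May 3 18:30 after Cathedral Tasting starts May 3 15:00 → overlap.
Aquarium Photo: starts May 3 18:30 before Cathedral Tasting ends May 3 19:30, and ends May 3 23:30 after Cathedral Tasting starts May 3 15:00 → overlap.
Gallery Lunch: starts May 4 08:30 at or after Cathedral Tasting ends May 3 19:30 → clear.
Park Lunch: starts May 4 20:00 at or after Cathedral Tasting ends May 3 19:30 → clear.
Market Tasting: starts May 5 07:30 at or after Cathedral Tasting ends May 3 19:30 → clear.
Aquarium Break: starts May 5 10:00 at or after Cathedral Tasting ends May 3 19:30 → clear.
Cathedral Tasting overlaps Gallery Walk, Aquarium Photo.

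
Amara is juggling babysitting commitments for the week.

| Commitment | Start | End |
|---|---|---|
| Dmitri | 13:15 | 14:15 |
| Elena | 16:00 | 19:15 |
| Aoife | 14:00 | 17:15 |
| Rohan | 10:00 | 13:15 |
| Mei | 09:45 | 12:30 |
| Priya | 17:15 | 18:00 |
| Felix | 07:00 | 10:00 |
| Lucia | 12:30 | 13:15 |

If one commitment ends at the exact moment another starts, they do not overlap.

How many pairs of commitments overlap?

Sorted by start: Felix, Mei, Rohan, Lucia, Dmitri, Aoife, Elena, Priya.
Mei starts before Felix ends → Felix and Mei overlap.
Rohan starts exactly when Felix ends (back-to-back, no overlap) — done with Felix.
Rohan starts before Mei ends → Mei and Rohan overlap.
Lucia starts exactly when Mei ends (back-to-back, no overlap) — done with Mei.
Lucia starts before Rohan ends → Rohan and Lucia overlap.
Dmitri starts exactly when Rohan ends (back-to-back, no overlap) — done with Rohan.
Dmitri starts exactly when Lucia ends (back-to-back, no overlap) — done with Lucia.
Aoife starts before Dmitri ends → Dmitri and Aoife overlap.
Elena starts after Dmitri ends — done with Dmitri.
Elena starts before Aoife ends → Aoife and Elena overlap.
Priya starts exactly when Aoife ends (back-to-back, no overlap).
Priya starts before Elena ends → Elena and Priya overlap.
Overlapping pairs: Aoife & Dmitri, Aoife & Elena, Elena & Priya, Felix & Mei, Lucia & Rohan, Mei & Rohan — 6 in total.

6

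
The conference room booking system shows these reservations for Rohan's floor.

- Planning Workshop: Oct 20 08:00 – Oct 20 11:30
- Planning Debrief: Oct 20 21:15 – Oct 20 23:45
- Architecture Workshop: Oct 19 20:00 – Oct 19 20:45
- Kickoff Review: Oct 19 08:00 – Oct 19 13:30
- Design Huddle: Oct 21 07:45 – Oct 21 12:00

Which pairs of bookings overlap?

Sorted by start: Kickoff Review, Architecture Workshop, Planning Workshop, Planning Debrief, Design Huddle.
Architecture Workshop starts after Kickoff Review ends; Kickoff Review is clear from here.
Planning Workshop starts after Architecture Workshop ends; Architecture Workshop is clear from here.
Planning Debrief starts after Planning Workshop ends; Planning Workshop is clear from here.
Design Huddle starts after Planning Debrief ends.

no conflicts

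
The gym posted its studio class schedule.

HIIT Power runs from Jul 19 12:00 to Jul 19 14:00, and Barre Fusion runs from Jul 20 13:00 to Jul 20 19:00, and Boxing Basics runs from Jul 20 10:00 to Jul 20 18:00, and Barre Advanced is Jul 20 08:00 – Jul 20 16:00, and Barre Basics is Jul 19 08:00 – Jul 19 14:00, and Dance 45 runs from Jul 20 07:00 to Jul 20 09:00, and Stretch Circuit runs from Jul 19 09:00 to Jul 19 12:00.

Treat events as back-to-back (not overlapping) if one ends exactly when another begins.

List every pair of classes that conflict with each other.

Barre Advanced & Barre Fusion, Barre Advanced & Boxing Basics, Barre Advanced & Dance 45, Barre Basics & HIIT Power, Barre Basics & Stretch Circuit, Barre Fusion & Boxing Basics

Check each pair: they overlap iff neither finishes before the other starts.
Sorted by start: Barre Basics, Stretch Circuit, HIIT Power, Dance 45, Barre Advanced, Boxing Basics, Barre Fusion.
Stretch Circuit starts before Barre Basics ends → Barre Basics and Stretch Circuit overlap.
HIIT Power starts before Barre Basics ends → Barre Basics and HIIT Power overlap.
Dance 45 starts after Barre Basics ends — done with Barre Basics.
HIIT Power starts exactly when Stretch Circuit ends (back-to-back, no overlap) — done with Stretch Circuit.
Dance 45 starts after HIIT Power ends — done with HIIT Power.
Barre Advanced starts before Dance 45 ends → Dance 45 and Barre Advanced overlap.
Boxing Basics starts after Dance 45 ends — done with Dance 45.
Boxing Basics starts before Barre Advanced ends → Barre Advanced and Boxing Basics overlap.
Barre Fusion starts before Barre Advanced ends → Barre Advanced and Barre Fusion overlap.
Barre Fusion starts before Boxing Basics ends → Boxing Basics and Barre Fusion overlap.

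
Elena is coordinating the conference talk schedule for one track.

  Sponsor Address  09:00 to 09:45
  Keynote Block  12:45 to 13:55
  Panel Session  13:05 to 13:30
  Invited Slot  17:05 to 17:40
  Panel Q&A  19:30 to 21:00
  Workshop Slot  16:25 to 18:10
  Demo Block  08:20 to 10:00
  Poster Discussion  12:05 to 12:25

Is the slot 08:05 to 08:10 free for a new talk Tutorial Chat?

Demo Block: starts 08:20 at or after Tutorial Chat ends 08:10 → clear.
Sponsor Address: starts 09:00 at or after Tutorial Chat ends 08:10 → clear.
Poster Discussion: starts 12:05 at or after Tutorial Chat ends 08:10 → clear.
Keynote Block: starts 12:45 at or after Tutorial Chat ends 08:10 → clear.
Panel Session: starts 13:05 at or after Tutorial Chat ends 08:10 → clear.
Workshop Slot: starts 16:25 at or after Tutorial Chat ends 08:10 → clear.
Invited Slot: starts 17:05 at or after Tutorial Chat ends 08:10 → clear.
Panel Q&A: starts 19:30 at or after Tutorial Chat ends 08:10 → clear.

Yes — the slot is free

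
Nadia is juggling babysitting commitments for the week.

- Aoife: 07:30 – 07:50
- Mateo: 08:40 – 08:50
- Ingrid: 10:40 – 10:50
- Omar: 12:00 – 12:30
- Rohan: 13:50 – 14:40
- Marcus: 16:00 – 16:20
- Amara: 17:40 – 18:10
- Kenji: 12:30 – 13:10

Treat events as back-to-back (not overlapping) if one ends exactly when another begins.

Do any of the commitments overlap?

No

Sorted by start: Aoife, Mateo, Ingrid, Omar, Kenji, Rohan, Marcus, Amara.
Mateo starts after Aoife ends — done with Aoife.
Ingrid starts after Mateo ends — done with Mateo.
Omar starts after Ingrid ends — done with Ingrid.
Kenji starts exactly when Omar ends (back-to-back, no overlap) — done with Omar.
Rohan starts after Kenji ends — done with Kenji.
Marcus starts after Rohan ends — done with Rohan.
Amara starts after Marcus ends.
Every pair is clear; the schedule has no overlaps.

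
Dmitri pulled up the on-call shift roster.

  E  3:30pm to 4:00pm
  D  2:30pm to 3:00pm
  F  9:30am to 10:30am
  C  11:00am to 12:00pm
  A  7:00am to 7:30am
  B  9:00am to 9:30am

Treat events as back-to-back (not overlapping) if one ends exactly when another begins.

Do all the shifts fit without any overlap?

Sorted by start: A, B, F, C, D, E.
B starts after A ends; A is clear from here.
F starts exactly when B ends (back-to-back, no overlap); B is clear from here.
C starts after F ends; F is clear from here.
D starts after C ends; C is clear from here.
E starts after D ends.
Every pair is clear; the schedule has no overlaps.

Yes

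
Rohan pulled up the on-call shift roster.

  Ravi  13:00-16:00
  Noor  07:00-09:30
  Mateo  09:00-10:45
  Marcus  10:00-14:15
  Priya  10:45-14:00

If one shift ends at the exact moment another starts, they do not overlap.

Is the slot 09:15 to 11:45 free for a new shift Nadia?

No — it overlaps Marcus, Mateo, Noor, Priya

Noor: starts 07:00 before Nadia ends 11:45, and ends 09:30 after Nadia starts 09:15 → overlap.
Mateo: starts 09:00 before Nadia ends 11:45, and ends 10:45 after Nadia starts 09:15 → overlap.
Marcus: starts 10:00 before Nadia ends 11:45, and ends 14:15 after Nadia starts 09:15 → overlap.
Priya: starts 10:45 before Nadia ends 11:45, and ends 14:00 after Nadia starts 09:15 → overlap.
Ravi: starts 13:00 at or after Nadia ends 11:45 → clear.
Nadia overlaps Noor, Priya, Mateo, Marcus.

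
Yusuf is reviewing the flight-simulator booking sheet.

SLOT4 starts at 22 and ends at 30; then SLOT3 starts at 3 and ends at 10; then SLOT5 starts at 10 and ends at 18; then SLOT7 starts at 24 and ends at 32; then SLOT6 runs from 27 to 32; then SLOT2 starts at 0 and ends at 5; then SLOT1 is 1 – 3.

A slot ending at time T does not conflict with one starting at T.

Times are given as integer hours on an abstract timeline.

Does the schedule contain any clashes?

Yes

Sorted by start: SLOT2, SLOT1, SLOT3, SLOT5, SLOT4, SLOT7, SLOT6.
SLOT1 starts before SLOT2 ends → SLOT2 and SLOT1 overlap.
That's a conflict, so the schedule is not conflict-free.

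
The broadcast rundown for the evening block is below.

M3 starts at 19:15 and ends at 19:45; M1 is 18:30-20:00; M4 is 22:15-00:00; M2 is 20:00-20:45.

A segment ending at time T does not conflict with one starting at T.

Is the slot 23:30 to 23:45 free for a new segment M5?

No — it overlaps M4

M1: ends 20:00 at or before M5 starts 23:30 → clear.
M3: ends 19:45 at or before M5 starts 23:30 → clear.
M2: ends 20:45 at or before M5 starts 23:30 → clear.
M4: starts 22:15 before M5 ends 23:45, and ends 00:00 after M5 starts 23:30 → overlap.
M5 overlaps M4.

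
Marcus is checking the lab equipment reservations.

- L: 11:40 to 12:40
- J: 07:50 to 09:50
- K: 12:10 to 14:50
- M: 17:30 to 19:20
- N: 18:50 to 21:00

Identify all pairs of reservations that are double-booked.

K & L, M & N

Sorted by start: J, L, K, M, N.
L starts after J ends — done with J.
K starts before L ends → L and K overlap.
M starts after L ends — done with L.
M starts after K ends — done with K.
N starts before M ends → M and N overlap.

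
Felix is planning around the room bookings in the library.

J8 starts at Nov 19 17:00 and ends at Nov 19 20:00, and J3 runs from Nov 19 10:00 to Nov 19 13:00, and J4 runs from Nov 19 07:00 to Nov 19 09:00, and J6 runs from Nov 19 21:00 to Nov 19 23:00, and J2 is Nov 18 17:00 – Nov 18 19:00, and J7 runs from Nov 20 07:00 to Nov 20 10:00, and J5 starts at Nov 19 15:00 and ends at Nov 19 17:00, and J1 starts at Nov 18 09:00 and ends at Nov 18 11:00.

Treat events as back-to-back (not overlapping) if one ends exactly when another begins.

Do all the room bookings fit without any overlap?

Sorted by start: J1, J2, J4, J3, J5, J8, J6, J7.
J2 starts after J1 ends, so J1 has no further overlaps.
J4 starts after J2 ends, so J2 has no further overlaps.
J3 starts after J4 ends, so J4 has no further overlaps.
J5 starts after J3 ends, so J3 has no further overlaps.
J8 starts exactly when J5 ends (back-to-back, no overlap), so J5 has no further overlaps.
J6 starts after J8 ends, so J8 has no further overlaps.
J7 starts after J6 ends.
Every pair is clear; the schedule has no overlaps.

Yes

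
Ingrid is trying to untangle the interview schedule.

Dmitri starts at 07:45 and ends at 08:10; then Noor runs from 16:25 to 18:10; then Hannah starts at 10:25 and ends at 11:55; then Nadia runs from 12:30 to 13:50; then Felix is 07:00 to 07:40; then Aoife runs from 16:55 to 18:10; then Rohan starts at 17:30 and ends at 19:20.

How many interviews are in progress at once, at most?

3

Sweep the timeline, counting +1 at each start and −1 at each end (ends before starts at a tie):
07:00 start Felix → 1
07:40 end Felix → 0
07:45 start Dmitri → 1
08:10 end Dmitri → 0
10:25 start Hannah → 1
11:55 end Hannah → 0
12:30 start Nadia → 1
13:50 end Nadia → 0
16:25 start Noor → 1
16:55 start Aoife → 2
17:30 start Rohan → 3
18:10 end Aoife → 2
18:10 end Noor → 1
19:20 end Rohan → 0
Peak is 3, at 17:30 (Aoife, Noor, Rohan).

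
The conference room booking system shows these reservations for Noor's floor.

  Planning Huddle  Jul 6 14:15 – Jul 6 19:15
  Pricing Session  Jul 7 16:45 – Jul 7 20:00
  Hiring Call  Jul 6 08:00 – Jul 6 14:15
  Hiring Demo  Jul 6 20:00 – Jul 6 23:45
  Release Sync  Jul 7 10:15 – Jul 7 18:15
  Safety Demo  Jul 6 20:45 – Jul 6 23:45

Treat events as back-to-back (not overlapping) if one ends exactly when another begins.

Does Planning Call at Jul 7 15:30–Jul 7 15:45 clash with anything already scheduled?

Hiring Call: ends Jul 6 14:15 at or before Planning Call starts Jul 7 15:30 → clear.
Planning Huddle: ends Jul 6 19:15 at or before Planning Call starts Jul 7 15:30 → clear.
Hiring Demo: ends Jul 6 23:45 at or before Planning Call starts Jul 7 15:30 → clear.
Safety Demo: ends Jul 6 23:45 at or before Planning Call starts Jul 7 15:30 → clear.
Release Sync: starts Jul 7 10:15 before Planning Call ends Jul 7 15:45, and ends Jul 7 18:15 after Planning Call starts Jul 7 15:30 → overlap.
Pricing Session: starts Jul 7 16:45 at or after Planning Call ends Jul 7 15:45 → clear.
Planning Call overlaps Release Sync.

Yes — it overlaps Release Sync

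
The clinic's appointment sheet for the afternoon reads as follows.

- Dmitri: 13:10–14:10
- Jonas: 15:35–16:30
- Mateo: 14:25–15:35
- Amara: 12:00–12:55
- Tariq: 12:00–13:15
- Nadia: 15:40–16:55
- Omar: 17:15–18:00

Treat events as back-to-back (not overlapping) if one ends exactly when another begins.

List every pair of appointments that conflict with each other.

Sorted by start: Tariq, Amara, Dmitri, Mateo, Jonas, Nadia, Omar.
Amara starts before Tariq ends → Tariq and Amara overlap.
Dmitri starts before Tariq ends → Tariq and Dmitri overlap.
Mateo starts after Tariq ends — done with Tariq.
Dmitri starts after Amara ends — done with Amara.
Mateo starts after Dmitri ends — done with Dmitri.
Jonas starts exactly when Mateo ends (back-to-back, no overlap) — done with Mateo.
Nadia starts before Jonas ends → Jonas and Nadia overlap.
Omar starts after Jonas ends.
Omar starts after Nadia ends.

Amara & Tariq, Dmitri & Tariq, Jonas & Nadia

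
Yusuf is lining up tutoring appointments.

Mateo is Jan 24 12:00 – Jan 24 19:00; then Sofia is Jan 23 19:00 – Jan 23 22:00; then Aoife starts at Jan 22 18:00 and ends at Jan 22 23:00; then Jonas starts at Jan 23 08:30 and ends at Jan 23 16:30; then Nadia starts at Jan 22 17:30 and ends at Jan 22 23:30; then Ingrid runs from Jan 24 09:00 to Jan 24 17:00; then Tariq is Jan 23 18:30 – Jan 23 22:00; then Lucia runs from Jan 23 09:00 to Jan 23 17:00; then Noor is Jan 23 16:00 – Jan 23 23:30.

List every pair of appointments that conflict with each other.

Aoife & Nadia, Ingrid & Mateo, Jonas & Lucia, Jonas & Noor, Lucia & Noor, Noor & Sofia, Noor & Tariq, Sofia & Tariq

Sorted by start: Nadia, Aoife, Jonas, Lucia, Noor, Tariq, Sofia, Ingrid, Mateo.
Aoife starts before Nadia ends → Nadia and Aoife overlap.
Jonas starts after Nadia ends — done with Nadia.
Jonas starts after Aoife ends — done with Aoife.
Lucia starts before Jonas ends → Jonas and Lucia overlap.
Noor starts before Jonas ends → Jonas and Noor overlap.
Tariq starts after Jonas ends — done with Jonas.
Noor starts before Lucia ends → Lucia and Noor overlap.
Tariq starts after Lucia ends — done with Lucia.
Tariq starts before Noor ends → Noor and Tariq overlap.
Sofia starts before Noor ends → Noor and Sofia overlap.
Ingrid starts after Noor ends — done with Noor.
Sofia starts before Tariq ends → Tariq and Sofia overlap.
Ingrid starts after Tariq ends — done with Tariq.
Ingrid starts after Sofia ends — done with Sofia.
Mateo starts before Ingrid ends → Ingrid and Mateo overlap.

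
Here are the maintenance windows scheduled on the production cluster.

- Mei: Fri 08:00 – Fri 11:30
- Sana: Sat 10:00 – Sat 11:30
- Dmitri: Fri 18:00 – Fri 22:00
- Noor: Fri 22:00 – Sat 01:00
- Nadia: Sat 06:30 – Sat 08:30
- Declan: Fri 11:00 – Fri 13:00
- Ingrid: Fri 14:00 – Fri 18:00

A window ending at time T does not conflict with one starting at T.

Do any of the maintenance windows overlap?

Sorted by start: Mei, Declan, Ingrid, Dmitri, Noor, Nadia, Sana.
Declan starts before Mei ends → Mei and Declan overlap.
That's a conflict, so the schedule is not conflict-free.

Yes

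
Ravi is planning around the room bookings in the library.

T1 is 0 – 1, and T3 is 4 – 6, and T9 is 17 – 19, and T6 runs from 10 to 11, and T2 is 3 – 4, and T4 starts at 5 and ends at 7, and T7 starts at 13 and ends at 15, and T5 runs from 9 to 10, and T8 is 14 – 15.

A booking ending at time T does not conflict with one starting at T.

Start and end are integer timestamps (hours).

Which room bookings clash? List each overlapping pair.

Sorted by start: T1, T2, T3, T4, T5, T6, T7, T8, T9.
T2 starts after T1 ends, so T1 has no further overlaps.
T3 starts exactly when T2 ends (back-to-back, no overlap), so T2 has no further overlaps.
T4 starts before T3 ends → T3 and T4 overlap.
T5 starts after T3 ends, so T3 has no further overlaps.
T5 starts after T4 ends, so T4 has no further overlaps.
T6 starts exactly when T5 ends (back-to-back, no overlap), so T5 has no further overlaps.
T7 starts after T6 ends, so T6 has no further overlaps.
T8 starts before T7 ends → T7 and T8 overlap.
T9 starts after T7 ends.
T9 starts after T8 ends.

T3 & T4, T7 & T8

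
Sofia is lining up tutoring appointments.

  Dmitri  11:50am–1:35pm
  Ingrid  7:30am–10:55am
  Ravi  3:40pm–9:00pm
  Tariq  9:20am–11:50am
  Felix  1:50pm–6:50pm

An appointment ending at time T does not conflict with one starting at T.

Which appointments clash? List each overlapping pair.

Check each pair: they overlap iff neither finishes before the other starts.
Sorted by start: Ingrid, Tariq, Dmitri, Felix, Ravi.
Tariq starts before Ingrid ends → Ingrid and Tariq overlap.
Dmitri starts after Ingrid ends, so Ingrid has no further overlaps.
Dmitri starts exactly when Tariq ends (back-to-back, no overlap), so Tariq has no further overlaps.
Felix starts after Dmitri ends, so Dmitri has no further overlaps.
Ravi starts before Felix ends → Felix and Ravi overlap.

Felix & Ravi, Ingrid & Tariq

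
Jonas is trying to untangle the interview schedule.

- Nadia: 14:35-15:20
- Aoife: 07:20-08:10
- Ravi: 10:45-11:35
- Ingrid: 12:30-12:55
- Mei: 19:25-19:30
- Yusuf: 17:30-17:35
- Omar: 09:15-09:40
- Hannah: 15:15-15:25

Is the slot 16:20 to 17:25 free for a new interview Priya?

Yes — the slot is free

Aoife: ends 08:10 at or before Priya starts 16:20 → clear.
Omar: ends 09:40 at or before Priya starts 16:20 → clear.
Ravi: ends 11:35 at or before Priya starts 16:20 → clear.
Ingrid: ends 12:55 at or before Priya starts 16:20 → clear.
Nadia: ends 15:20 at or before Priya starts 16:20 → clear.
Hannah: ends 15:25 at or before Priya starts 16:20 → clear.
Yusuf: starts 17:30 at or after Priya ends 17:25 → clear.
Mei: starts 19:25 at or after Priya ends 17:25 → clear.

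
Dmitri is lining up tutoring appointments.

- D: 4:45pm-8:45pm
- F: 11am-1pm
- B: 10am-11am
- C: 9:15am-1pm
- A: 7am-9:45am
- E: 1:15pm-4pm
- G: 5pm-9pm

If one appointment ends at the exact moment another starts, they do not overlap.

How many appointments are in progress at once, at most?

Sweep the timeline, counting +1 at each start and −1 at each end (ends before starts at a tie):
7am start A → 1
9:15am start C → 2
9:45am end A → 1
10am start B → 2
11am end B → 1
11am start F → 2
1pm end C → 1
1pm end F → 0
1:15pm start E → 1
4pm end E → 0
4:45pm start D → 1
5pm start G → 2
8:45pm end D → 1
9pm end G → 0
Peak is 2, at 9:15am (A, C).

2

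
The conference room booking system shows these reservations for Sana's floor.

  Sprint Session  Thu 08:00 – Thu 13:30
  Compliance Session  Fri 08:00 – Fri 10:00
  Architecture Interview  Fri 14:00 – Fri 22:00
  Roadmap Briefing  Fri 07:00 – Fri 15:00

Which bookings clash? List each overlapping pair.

Architecture Interview & Roadmap Briefing, Compliance Session & Roadmap Briefing

Sorted by start: Sprint Session, Roadmap Briefing, Compliance Session, Architecture Interview.
Roadmap Briefing starts after Sprint Session ends; Sprint Session is clear from here.
Compliance Session starts before Roadmap Briefing ends → Roadmap Briefing and Compliance Session overlap.
Architecture Interview starts before Roadmap Briefing ends → Roadmap Briefing and Architecture Interview overlap.
Architecture Interview starts after Compliance Session ends.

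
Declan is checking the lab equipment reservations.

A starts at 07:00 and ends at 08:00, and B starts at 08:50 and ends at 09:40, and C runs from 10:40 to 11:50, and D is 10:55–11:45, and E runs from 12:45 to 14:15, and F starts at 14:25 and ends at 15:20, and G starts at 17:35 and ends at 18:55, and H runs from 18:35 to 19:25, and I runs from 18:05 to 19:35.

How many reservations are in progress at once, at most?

Sweep the timeline, counting +1 at each start and −1 at each end (ends before starts at a tie):
07:00 start A → 1
08:00 end A → 0
08:50 start B → 1
09:40 end B → 0
10:40 start C → 1
10:55 start D → 2
11:45 end D → 1
11:50 end C → 0
12:45 start E → 1
14:15 end E → 0
14:25 start F → 1
15:20 end F → 0
17:35 start G → 1
18:05 start I → 2
18:35 start H → 3
18:55 end G → 2
19:25 end H → 1
19:35 end I → 0
Peak is 3, at 18:35 (G, H, I).

3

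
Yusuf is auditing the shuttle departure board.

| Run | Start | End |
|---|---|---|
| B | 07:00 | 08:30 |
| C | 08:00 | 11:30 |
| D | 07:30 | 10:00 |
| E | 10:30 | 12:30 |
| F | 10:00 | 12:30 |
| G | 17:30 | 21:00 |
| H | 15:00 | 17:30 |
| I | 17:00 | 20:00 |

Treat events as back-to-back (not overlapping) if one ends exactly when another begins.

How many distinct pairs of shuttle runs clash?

Two intervals overlap when each starts before the other ends.
Sorted by start: B, D, C, F, E, H, I, G.
D starts before B ends → B and D overlap.
C starts before B ends → B and C overlap.
F starts after B ends; B is clear from here.
C starts before D ends → D and C overlap.
F starts exactly when D ends (back-to-back, no overlap); D is clear from here.
F starts before C ends → C and F overlap.
E starts before C ends → C and E overlap.
H starts after C ends; C is clear from here.
E starts before F ends → F and E overlap.
H starts after F ends; F is clear from here.
H starts after E ends; E is clear from here.
I starts before H ends → H and I overlap.
G starts exactly when H ends (back-to-back, no overlap).
G starts before I ends → I and G overlap.
Overlapping pairs: B & C, B & D, C & D, C & E, C & F, E & F, G & I, H & I — 8 in total.

8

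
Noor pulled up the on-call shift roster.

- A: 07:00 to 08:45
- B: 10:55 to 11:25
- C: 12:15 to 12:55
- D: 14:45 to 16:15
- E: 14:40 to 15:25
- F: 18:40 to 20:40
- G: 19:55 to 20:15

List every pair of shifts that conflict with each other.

Sorted by start: A, B, C, E, D, F, G.
B starts after A ends, so A has no further overlaps.
C starts after B ends, so B has no further overlaps.
E starts after C ends, so C has no further overlaps.
D starts before E ends → E and D overlap.
F starts after E ends, so E has no further overlaps.
F starts after D ends, so D has no further overlaps.
G starts before F ends → F and G overlap.

D & E, F & G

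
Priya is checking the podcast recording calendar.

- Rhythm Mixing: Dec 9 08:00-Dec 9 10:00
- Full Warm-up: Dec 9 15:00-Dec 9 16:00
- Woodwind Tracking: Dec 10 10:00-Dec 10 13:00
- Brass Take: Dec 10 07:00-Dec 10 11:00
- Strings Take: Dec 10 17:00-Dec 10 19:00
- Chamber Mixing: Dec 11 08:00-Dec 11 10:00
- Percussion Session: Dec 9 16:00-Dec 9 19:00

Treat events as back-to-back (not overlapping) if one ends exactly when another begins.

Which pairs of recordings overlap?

Brass Take & Woodwind Tracking

Sorted by start: Rhythm Mixing, Full Warm-up, Percussion Session, Brass Take, Woodwind Tracking, Strings Take, Chamber Mixing.
Full Warm-up starts after Rhythm Mixing ends — done with Rhythm Mixing.
Percussion Session starts exactly when Full Warm-up ends (back-to-back, no overlap) — done with Full Warm-up.
Brass Take starts after Percussion Session ends — done with Percussion Session.
Woodwind Tracking starts before Brass Take ends → Brass Take and Woodwind Tracking overlap.
Strings Take starts after Brass Take ends — done with Brass Take.
Strings Take starts after Woodwind Tracking ends — done with Woodwind Tracking.
Chamber Mixing starts after Strings Take ends.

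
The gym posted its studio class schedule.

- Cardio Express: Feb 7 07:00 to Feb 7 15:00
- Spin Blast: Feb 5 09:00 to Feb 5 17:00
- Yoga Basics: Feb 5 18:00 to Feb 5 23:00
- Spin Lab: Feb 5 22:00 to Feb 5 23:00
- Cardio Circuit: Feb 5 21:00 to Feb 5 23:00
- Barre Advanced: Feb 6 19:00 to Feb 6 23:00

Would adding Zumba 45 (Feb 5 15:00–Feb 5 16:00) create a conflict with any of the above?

Spin Blast: starts Feb 5 09:00 before Zumba 45 ends Feb 5 16:00, and ends Feb 5 17:00 after Zumba 45 starts Feb 5 15:00 → overlap.
Yoga Basics: starts Feb 5 18:00 at or after Zumba 45 ends Feb 5 16:00 → clear.
Cardio Circuit: starts Feb 5 21:00 at or after Zumba 45 ends Feb 5 16:00 → clear.
Spin Lab: starts Feb 5 22:00 at or after Zumba 45 ends Feb 5 16:00 → clear.
Barre Advanced: starts Feb 6 19:00 at or after Zumba 45 ends Feb 5 16:00 → clear.
Cardio Express: starts Feb 7 07:00 at or after Zumba 45 ends Feb 5 16:00 → clear.
Zumba 45 overlaps Spin Blast.

Yes — it overlaps Spin Blast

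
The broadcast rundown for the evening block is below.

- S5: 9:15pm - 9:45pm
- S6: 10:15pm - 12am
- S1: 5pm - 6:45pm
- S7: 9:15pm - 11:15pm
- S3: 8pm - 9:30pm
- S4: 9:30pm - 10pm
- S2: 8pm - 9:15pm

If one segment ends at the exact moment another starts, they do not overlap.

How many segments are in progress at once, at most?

Walk through starts and ends in time order (an end at T is processed before a start at T):
5pm start S1 → 1
6:45pm end S1 → 0
8pm start S2 → 1
8pm start S3 → 2
9:15pm end S2 → 1
9:15pm start S5 → 2
9:15pm start S7 → 3
9:30pm end S3 → 2
9:30pm start S4 → 3
9:45pm end S5 → 2
10pm end S4 → 1
10:15pm start S6 → 2
11:15pm end S7 → 1
12am end S6 → 0
Peak is 3, at 9:15pm (S3, S5, S7).

3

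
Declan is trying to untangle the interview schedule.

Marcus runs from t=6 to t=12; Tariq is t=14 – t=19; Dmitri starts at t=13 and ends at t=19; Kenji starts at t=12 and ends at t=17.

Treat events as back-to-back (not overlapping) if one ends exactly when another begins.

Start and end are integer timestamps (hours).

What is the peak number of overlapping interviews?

3

Walk through starts and ends in time order (an end at T is processed before a start at T):
t=6 start Marcus → 1
t=12 end Marcus → 0
t=12 start Kenji → 1
t=13 start Dmitri → 2
t=14 start Tariq → 3
t=17 end Kenji → 2
t=19 end Dmitri → 1
t=19 end Tariq → 0
Peak is 3, at t=14 (Dmitri, Kenji, Tariq).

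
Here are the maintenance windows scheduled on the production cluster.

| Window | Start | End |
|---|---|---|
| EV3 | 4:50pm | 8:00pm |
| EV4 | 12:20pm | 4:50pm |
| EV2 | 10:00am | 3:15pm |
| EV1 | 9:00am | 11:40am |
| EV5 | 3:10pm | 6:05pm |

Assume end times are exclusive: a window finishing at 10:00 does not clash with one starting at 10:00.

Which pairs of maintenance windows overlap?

Check each pair: they overlap iff neither finishes before the other starts.
Sorted by start: EV1, EV2, EV4, EV5, EV3.
EV2 starts before EV1 ends → EV1 and EV2 overlap.
EV4 starts after EV1 ends, so nothing later overlaps EV1 either.
EV4 starts before EV2 ends → EV2 and EV4 overlap.
EV5 starts before EV2 ends → EV2 and EV5 overlap.
EV3 starts after EV2 ends.
EV5 starts before EV4 ends → EV4 and EV5 overlap.
EV3 starts exactly when EV4 ends (back-to-back, no overlap).
EV3 starts before EV5 ends → EV5 and EV3 overlap.

EV1 & EV2, EV2 & EV4, EV2 & EV5, EV3 & EV5, EV4 & EV5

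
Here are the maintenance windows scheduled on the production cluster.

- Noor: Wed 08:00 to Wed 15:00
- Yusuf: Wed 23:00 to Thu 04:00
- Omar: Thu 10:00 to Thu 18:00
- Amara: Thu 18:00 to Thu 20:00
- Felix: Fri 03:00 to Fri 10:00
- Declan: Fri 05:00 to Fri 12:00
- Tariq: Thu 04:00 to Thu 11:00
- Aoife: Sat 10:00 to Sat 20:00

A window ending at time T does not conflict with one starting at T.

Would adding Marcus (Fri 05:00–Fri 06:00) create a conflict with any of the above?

Yes — it overlaps Declan, Felix

Noor: ends Wed 15:00 at or before Marcus starts Fri 05:00 → clear.
Yusuf: ends Thu 04:00 at or before Marcus starts Fri 05:00 → clear.
Tariq: ends Thu 11:00 at or before Marcus starts Fri 05:00 → clear.
Omar: ends Thu 18:00 at or before Marcus starts Fri 05:00 → clear.
Amara: ends Thu 20:00 at or before Marcus starts Fri 05:00 → clear.
Felix: starts Fri 03:00 before Marcus ends Fri 06:00, and ends Fri 10:00 after Marcus starts Fri 05:00 → overlap.
Declan: starts Fri 05:00 before Marcus ends Fri 06:00, and ends Fri 12:00 after Marcus starts Fri 05:00 → overlap.
Aoife: starts Sat 10:00 at or after Marcus ends Fri 06:00 → clear.
Marcus overlaps Felix, Declan.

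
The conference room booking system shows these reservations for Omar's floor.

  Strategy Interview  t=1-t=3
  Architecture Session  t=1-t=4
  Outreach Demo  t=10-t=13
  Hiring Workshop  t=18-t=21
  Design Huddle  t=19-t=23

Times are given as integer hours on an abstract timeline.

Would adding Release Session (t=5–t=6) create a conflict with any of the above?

No — it doesn't clash with anything

Strategy Interview: ends t=3 at or before Release Session starts t=5 → clear.
Architecture Session: ends t=4 at or before Release Session starts t=5 → clear.
Outreach Demo: starts t=10 at or after Release Session ends t=6 → clear.
Hiring Workshop: starts t=18 at or after Release Session ends t=6 → clear.
Design Huddle: starts t=19 at or after Release Session ends t=6 → clear.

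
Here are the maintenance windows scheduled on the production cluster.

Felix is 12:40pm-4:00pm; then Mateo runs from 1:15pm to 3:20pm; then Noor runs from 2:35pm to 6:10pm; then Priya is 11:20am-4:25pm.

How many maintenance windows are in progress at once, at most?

4

Walk through starts and ends in time order (an end at T is processed before a start at T):
11:20am start Priya → 1
12:40pm start Felix → 2
1:15pm start Mateo → 3
2:35pm start Noor → 4
3:20pm end Mateo → 3
4:00pm end Felix → 2
4:25pm end Priya → 1
6:10pm end Noor → 0
Peak is 4, at 2:35pm (Felix, Mateo, Noor, Priya).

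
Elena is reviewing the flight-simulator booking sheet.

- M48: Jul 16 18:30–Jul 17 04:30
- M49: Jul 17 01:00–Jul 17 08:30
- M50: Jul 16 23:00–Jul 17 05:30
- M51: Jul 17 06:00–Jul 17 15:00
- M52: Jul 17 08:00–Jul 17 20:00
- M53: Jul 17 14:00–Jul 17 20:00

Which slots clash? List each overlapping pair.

Two intervals overlap when each starts before the other ends.
Sorted by start: M48, M50, M49, M51, M52, M53.
M50 starts before M48 ends → M48 and M50 overlap.
M49 starts before M48 ends → M48 and M49 overlap.
M51 starts after M48 ends — done with M48.
M49 starts before M50 ends → M50 and M49 overlap.
M51 starts after M50 ends — done with M50.
M51 starts before M49 ends → M49 and M51 overlap.
M52 starts before M49 ends → M49 and M52 overlap.
M53 starts after M49 ends.
M52 starts before M51 ends → M51 and M52 overlap.
M53 starts before M51 ends → M51 and M53 overlap.
M53 starts before M52 ends → M52 and M53 overlap.

M48 & M49, M48 & M50, M49 & M50, M49 & M51, M49 & M52, M51 & M52, M51 & M53, M52 & M53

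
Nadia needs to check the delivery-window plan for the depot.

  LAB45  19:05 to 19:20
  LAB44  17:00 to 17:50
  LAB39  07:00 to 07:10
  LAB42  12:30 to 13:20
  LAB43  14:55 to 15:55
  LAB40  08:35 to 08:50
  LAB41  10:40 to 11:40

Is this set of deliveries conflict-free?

Yes

Sorted by start: LAB39, LAB40, LAB41, LAB42, LAB43, LAB44, LAB45.
LAB40 starts after LAB39 ends, so nothing later overlaps LAB39 either.
LAB41 starts after LAB40 ends, so nothing later overlaps LAB40 either.
LAB42 starts after LAB41 ends, so nothing later overlaps LAB41 either.
LAB43 starts after LAB42 ends, so nothing later overlaps LAB42 either.
LAB44 starts after LAB43 ends, so nothing later overlaps LAB43 either.
LAB45 starts after LAB44 ends.
Every pair is clear; the schedule has no overlaps.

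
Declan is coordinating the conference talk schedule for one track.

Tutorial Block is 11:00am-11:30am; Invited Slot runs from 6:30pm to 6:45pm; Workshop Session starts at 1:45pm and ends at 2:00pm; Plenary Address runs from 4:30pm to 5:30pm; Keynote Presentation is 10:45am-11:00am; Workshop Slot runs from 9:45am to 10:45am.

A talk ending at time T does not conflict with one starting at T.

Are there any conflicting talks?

Sorted by start: Workshop Slot, Keynote Presentation, Tutorial Block, Workshop Session, Plenary Address, Invited Slot.
Keynote Presentation starts exactly when Workshop Slot ends (back-to-back, no overlap), so Workshop Slot has no further overlaps.
Tutorial Block starts exactly when Keynote Presentation ends (back-to-back, no overlap), so Keynote Presentation has no further overlaps.
Workshop Session starts after Tutorial Block ends, so Tutorial Block has no further overlaps.
Plenary Address starts after Workshop Session ends, so Workshop Session has no further overlaps.
Invited Slot starts after Plenary Address ends.
Every pair is clear; the schedule has no overlaps.

No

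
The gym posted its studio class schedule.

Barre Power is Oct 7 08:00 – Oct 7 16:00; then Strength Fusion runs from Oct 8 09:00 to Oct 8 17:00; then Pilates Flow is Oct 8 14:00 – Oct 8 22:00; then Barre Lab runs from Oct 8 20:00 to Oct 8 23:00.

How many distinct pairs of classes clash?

2

Sorted by start: Barre Power, Strength Fusion, Pilates Flow, Barre Lab.
Strength Fusion starts after Barre Power ends, so Barre Power has no further overlaps.
Pilates Flow starts before Strength Fusion ends → Strength Fusion and Pilates Flow overlap.
Barre Lab starts after Strength Fusion ends.
Barre Lab starts before Pilates Flow ends → Pilates Flow and Barre Lab overlap.
Overlapping pairs: Barre Lab & Pilates Flow, Pilates Flow & Strength Fusion — 2 in total.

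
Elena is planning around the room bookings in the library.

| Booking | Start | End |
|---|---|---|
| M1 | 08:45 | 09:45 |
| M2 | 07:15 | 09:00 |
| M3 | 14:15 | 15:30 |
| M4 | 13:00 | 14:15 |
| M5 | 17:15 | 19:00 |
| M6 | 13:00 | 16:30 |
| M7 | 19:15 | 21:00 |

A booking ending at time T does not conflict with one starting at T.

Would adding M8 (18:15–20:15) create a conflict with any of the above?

Yes — it overlaps M5, M7

M2: ends 09:00 at or before M8 starts 18:15 → clear.
M1: ends 09:45 at or before M8 starts 18:15 → clear.
M4: ends 14:15 at or before M8 starts 18:15 → clear.
M6: ends 16:30 at or before M8 starts 18:15 → clear.
M3: ends 15:30 at or before M8 starts 18:15 → clear.
M5: starts 17:15 before M8 ends 20:15, and ends 19:00 after M8 starts 18:15 → overlap.
M7: starts 19:15 before M8 ends 20:15, and ends 21:00 after M8 starts 18:15 → overlap.
M8 overlaps M5, M7.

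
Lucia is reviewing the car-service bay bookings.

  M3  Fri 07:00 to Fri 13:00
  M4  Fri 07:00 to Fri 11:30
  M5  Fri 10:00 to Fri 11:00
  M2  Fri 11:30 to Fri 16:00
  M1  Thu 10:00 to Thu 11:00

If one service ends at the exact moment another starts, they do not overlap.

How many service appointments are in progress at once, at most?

Walk through starts and ends in time order (an end at T is processed before a start at T):
Thu 10:00 start M1 → 1
Thu 11:00 end M1 → 0
Fri 07:00 start M3 → 1
Fri 07:00 start M4 → 2
Fri 10:00 start M5 → 3
Fri 11:00 end M5 → 2
Fri 11:30 end M4 → 1
Fri 11:30 start M2 → 2
Fri 13:00 end M3 → 1
Fri 16:00 end M2 → 0
Peak is 3, at Fri 10:00 (M3, M4, M5).

3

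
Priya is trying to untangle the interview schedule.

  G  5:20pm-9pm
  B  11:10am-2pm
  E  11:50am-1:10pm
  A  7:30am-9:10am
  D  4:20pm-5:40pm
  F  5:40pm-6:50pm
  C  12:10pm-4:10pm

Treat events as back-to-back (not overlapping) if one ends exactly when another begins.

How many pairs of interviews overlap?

5

Check each pair: they overlap iff neither finishes before the other starts.
Sorted by start: A, B, E, C, D, G, F.
B starts after A ends — done with A.
E starts before B ends → B and E overlap.
C starts before B ends → B and C overlap.
D starts after B ends — done with B.
C starts before E ends → E and C overlap.
D starts after E ends — done with E.
D starts after C ends — done with C.
G starts before D ends → D and G overlap.
F starts exactly when D ends (back-to-back, no overlap).
F starts before G ends → G and F overlap.
Overlapping pairs: B & C, B & E, C & E, D & G, F & G — 5 in total.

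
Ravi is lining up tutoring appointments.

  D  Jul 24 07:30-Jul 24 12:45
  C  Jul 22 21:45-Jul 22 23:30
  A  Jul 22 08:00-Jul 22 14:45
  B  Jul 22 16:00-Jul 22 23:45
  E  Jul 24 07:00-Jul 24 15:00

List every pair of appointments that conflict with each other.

B & C, D & E

Check each pair: they overlap iff neither finishes before the other starts.
Sorted by start: A, B, C, E, D.
B starts after A ends; A is clear from here.
C starts before B ends → B and C overlap.
E starts after B ends; B is clear from here.
E starts after C ends; C is clear from here.
D starts before E ends → E and D overlap.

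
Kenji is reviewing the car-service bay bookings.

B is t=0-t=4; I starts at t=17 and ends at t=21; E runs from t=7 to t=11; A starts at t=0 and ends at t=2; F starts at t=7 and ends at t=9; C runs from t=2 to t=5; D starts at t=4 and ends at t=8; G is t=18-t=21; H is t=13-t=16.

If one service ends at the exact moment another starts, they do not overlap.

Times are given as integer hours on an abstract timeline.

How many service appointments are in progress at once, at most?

Sweep the timeline, counting +1 at each start and −1 at each end (ends before starts at a tie):
t=0 start A → 1
t=0 start B → 2
t=2 end A → 1
t=2 start C → 2
t=4 end B → 1
t=4 start D → 2
t=5 end C → 1
t=7 start E → 2
t=7 start F → 3
t=8 end D → 2
t=9 end F → 1
t=11 end E → 0
t=13 start H → 1
t=16 end H → 0
t=17 start I → 1
t=18 start G → 2
t=21 end G → 1
t=21 end I → 0
Peak is 3, at t=7 (D, E, F).

3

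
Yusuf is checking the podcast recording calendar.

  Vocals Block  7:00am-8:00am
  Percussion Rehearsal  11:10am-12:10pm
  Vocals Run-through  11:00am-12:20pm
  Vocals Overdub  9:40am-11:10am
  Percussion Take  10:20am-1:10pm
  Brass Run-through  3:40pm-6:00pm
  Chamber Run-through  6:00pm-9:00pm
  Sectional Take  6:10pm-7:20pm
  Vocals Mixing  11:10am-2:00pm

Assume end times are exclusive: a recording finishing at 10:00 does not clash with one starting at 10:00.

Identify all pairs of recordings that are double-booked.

Two intervals overlap when each starts before the other ends.
Sorted by start: Vocals Block, Vocals Overdub, Percussion Take, Vocals Run-through, Percussion Rehearsal, Vocals Mixing, Brass Run-through, Chamber Run-through, Sectional Take.
Vocals Overdub starts after Vocals Block ends, so nothing later overlaps Vocals Block either.
Percussion Take starts before Vocals Overdub ends → Vocals Overdub and Percussion Take overlap.
Vocals Run-through starts before Vocals Overdub ends → Vocals Overdub and Vocals Run-through overlap.
Percussion Rehearsal starts exactly when Vocals Overdub ends (back-to-back, no overlap), so nothing later overlaps Vocals Overdub either.
Vocals Run-through starts before Percussion Take ends → Percussion Take and Vocals Run-through overlap.
Percussion Rehearsal starts before Percussion Take ends → Percussion Take and Percussion Rehearsal overlap.
Vocals Mixing starts before Percussion Take ends → Percussion Take and Vocals Mixing overlap.
Brass Run-through starts after Percussion Take ends, so nothing later overlaps Percussion Take either.
Percussion Rehearsal starts before Vocals Run-through ends → Vocals Run-through and Percussion Rehearsal overlap.
Vocals Mixing starts before Vocals Run-through ends → Vocals Run-through and Vocals Mixing overlap.
Brass Run-through starts after Vocals Run-through ends, so nothing later overlaps Vocals Run-through either.
Vocals Mixing starts before Percussion Rehearsal ends → Percussion Rehearsal and Vocals Mixing overlap.
Brass Run-through starts after Percussion Rehearsal ends, so nothing later overlaps Percussion Rehearsal either.
Brass Run-through starts after Vocals Mixing ends, so nothing later overlaps Vocals Mixing either.
Chamber Run-through starts exactly when Brass Run-through ends (back-to-back, no overlap), so nothing later overlaps Brass Run-through either.
Sectional Take starts before Chamber Run-through ends → Chamber Run-through and Sectional Take overlap.

Chamber Run-through & Sectional Take, Percussion Rehearsal & Percussion Take, Percussion Rehearsal & Vocals Mixing, Percussion Rehearsal & Vocals Run-through, Percussion Take & Vocals Mixing, Percussion Take & Vocals Overdub, Percussion Take & Vocals Run-through, Vocals Mixing & Vocals Run-through, Vocals Overdub & Vocals Run-through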